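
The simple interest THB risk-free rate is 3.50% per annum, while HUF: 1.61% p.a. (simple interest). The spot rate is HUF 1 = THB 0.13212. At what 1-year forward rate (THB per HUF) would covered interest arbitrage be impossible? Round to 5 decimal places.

0.13458

T = 1 year.
THB growth factor: 1 + 0.0350×1 = 1.035000.
Growth of 1 HUF over T: 1 + 0.0161×1 = 1.016100.
CIP: F = S · (grow THB)/(grow HUF) = 0.13212 × 1.035000/1.016100 = 0.1345775 THB per HUF.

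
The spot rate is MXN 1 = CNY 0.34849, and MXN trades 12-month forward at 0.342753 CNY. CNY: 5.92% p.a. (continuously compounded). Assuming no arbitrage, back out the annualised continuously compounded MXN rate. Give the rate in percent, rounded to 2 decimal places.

T = 1 year.
By CIP, F/S equals the CNY-to-MXN growth ratio: 0.342753/0.34849 = 0.9835375.
CNY growth factor: e^(0.0592×1) = 1.0609874.
That pins the MXN growth at 1.0787463.
Take logs: ln 1.0787463 / 1 = 0.075800, so 7.58%.

7.58%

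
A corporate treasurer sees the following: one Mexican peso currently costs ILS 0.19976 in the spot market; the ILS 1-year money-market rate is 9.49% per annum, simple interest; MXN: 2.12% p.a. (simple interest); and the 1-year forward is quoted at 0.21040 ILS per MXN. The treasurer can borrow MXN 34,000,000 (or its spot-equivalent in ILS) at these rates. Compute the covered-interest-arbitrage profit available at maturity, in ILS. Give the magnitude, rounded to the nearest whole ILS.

ILS 131,129

T = 1 year.
Route A — deposit MXN, sell forward: 34,000,000 × 1.021200 × 0.21040 = ILS 7,305,256.32.
Route B — convert at spot, deposit ILS: 34,000,000 × 0.19976 × 1.094900 = ILS 7,436,385.62.
The quoted forward undervalues MXN, so borrow MXN, convert to ILS at spot, deposit the ILS at 9.49%, and buy MXN forward at 0.21040 to cover the loan.
Profit = 7,436,385.62 − 7,305,256.32 = ILS 131,129.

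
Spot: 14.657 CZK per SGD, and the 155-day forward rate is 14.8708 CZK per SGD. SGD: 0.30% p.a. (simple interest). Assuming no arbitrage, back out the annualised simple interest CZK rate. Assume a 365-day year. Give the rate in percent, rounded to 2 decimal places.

T = 155/365 years.
By CIP, F/S equals the CZK-to-SGD growth ratio: 14.8708/14.657 = 1.0145869.
SGD growth factor: 1 + 0.0030×155/365 = 1.001274.
So the CZK growth factor = 1.0158795.
(1.0158795 − 1)/T = 0.037394, i.e. 3.74%.

3.74%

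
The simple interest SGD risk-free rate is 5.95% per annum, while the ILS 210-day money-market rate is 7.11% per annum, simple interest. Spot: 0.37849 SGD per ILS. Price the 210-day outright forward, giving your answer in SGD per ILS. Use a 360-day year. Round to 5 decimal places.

0.37603

T = 210/360 years.
SGD accumulates by 1 + 0.0595×210/360 = 1.0347083.
ILS growth factor: 1 + 0.0711×210/360 = 1.041475.
CIP: F = S · (grow SGD)/(grow ILS) = 0.37849 × 1.0347083/1.041475 = 0.3760309 SGD per ILS.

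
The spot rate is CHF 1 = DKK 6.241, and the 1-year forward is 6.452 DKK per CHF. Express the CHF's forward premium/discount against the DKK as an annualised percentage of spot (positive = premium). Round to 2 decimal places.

+3.38%

T = 1 year.
(F − S)/S = (6.452 − 6.241)/6.241 = 0.0338087.
×(1/T) gives 3.38% p.a.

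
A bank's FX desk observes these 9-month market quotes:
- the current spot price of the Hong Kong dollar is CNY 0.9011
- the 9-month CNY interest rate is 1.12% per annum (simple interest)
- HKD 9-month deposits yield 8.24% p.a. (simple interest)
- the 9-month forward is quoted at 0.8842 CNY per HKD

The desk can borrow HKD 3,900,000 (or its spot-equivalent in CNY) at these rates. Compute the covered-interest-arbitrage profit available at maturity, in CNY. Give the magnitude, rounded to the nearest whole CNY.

T = 9/12 years.
Invest the HKD and cover forward: 3,900,000 × 1.061800 × 0.8842 = CNY 3,661,489.88.
Convert at spot and invest in CNY: 3,900,000 × 0.9011 × 1.008400 = CNY 3,543,810.04.
The quoted forward overvalues HKD, so borrow CNY, buy HKD at spot, deposit the HKD at 8.24%, and sell the proceeds forward at 0.8842.
Profit = 3,661,489.88 − 3,543,810.04 = CNY 117,680.

CNY 117,680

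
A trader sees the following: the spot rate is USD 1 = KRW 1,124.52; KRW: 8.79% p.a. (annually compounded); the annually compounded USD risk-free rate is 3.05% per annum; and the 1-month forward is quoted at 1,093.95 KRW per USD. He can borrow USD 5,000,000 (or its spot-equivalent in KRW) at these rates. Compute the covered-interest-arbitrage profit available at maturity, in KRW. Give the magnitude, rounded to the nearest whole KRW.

T = 1/12 years.
Keep in USD, deliver into the forward: 5,000,000·1.002506813595·1093.95 = KRW 5,483,461,643.66.
Swap to KRW now, deposit: 5,000,000·1124.52·1.00704547275 = KRW 5,662,213,875.08.
The quoted forward undervalues USD, so borrow USD, convert to KRW at spot, deposit the KRW at 8.79%, and buy USD forward at 1,093.95 to cover the loan.
Arbitrage profit = |5,483,461,643.66 − 5,662,213,875.08| = KRW 178,752,231.

KRW 178,752,231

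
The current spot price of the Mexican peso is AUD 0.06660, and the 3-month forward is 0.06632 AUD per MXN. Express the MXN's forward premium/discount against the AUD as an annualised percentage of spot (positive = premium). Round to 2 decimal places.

-1.68%

T = 3/12 years.
MXN trades forward at -0.42042% vs spot over the period.
×(1/T) gives -1.68% p.a.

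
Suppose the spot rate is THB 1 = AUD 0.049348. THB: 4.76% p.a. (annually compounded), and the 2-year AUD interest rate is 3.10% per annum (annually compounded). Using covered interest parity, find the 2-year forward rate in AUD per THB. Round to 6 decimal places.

T = 2 years.
AUD growth factor: (1 + 0.0310)^2 = 1.062961.
THB accumulates by (1 + 0.0476)^2 = 1.0974658.
Forward (AUD per THB) = 0.049348 × 1.062961 / 1.0974658 = 0.04779648.

0.047796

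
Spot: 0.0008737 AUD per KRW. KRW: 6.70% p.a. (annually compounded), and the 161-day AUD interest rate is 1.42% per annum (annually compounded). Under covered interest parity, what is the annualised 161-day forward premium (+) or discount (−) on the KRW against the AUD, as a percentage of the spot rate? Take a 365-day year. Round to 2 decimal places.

T = 161/365 years.
F = S · g_AUD/g_KRW = 0.0008737 × 1.0062389/1.0290186 = 0.0008543586.
Annualised premium = (F − S)/S × (1/T) = (0.0008543586 − 0.0008737)/0.0008737 ÷ (161/365) = -5.02%.

-5.02%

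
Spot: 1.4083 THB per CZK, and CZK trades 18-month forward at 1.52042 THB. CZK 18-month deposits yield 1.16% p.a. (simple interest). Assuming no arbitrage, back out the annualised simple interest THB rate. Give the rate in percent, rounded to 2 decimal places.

T = 18/12 years.
By CIP, F/S equals the THB-to-CZK growth ratio: 1.52042/1.4083 = 1.0796137.
CZK growth factor: 1 + 0.0116×18/12 = 1.017400.
So the THB growth factor = 1.098399.
(1.098399 − 1)/T = 0.065599, i.e. 6.56%.

6.56%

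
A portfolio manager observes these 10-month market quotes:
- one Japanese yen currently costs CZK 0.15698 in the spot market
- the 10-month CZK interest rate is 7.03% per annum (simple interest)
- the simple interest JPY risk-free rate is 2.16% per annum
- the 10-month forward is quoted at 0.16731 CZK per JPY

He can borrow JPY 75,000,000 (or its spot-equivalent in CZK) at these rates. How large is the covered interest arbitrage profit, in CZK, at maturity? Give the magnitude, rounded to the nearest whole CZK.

T = 10/12 years.
Keep in JPY, deliver into the forward: 75,000,000·1.018000·0.16731 = CZK 12,774,118.50.
Swap to CZK now, deposit: 75,000,000·0.15698·1.0585833333 = CZK 12,463,230.87.
The quoted forward overvalues JPY, so borrow CZK, buy JPY at spot, deposit the JPY at 2.16%, and sell the proceeds forward at 0.16731.
The gap between the two covered legs is CZK 310,888.

CZK 310,888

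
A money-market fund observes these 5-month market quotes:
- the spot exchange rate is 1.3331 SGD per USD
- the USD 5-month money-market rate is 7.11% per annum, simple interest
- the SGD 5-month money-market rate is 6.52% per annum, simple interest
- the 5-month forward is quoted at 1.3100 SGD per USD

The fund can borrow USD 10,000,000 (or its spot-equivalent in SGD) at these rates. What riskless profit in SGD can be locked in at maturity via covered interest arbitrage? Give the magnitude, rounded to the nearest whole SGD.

SGD 205,071

T = 5/12 years.
Invest the USD and cover forward: 10,000,000 × 1.029625 × 1.3100 = SGD 13,488,087.50.
Convert at spot and invest in SGD: 10,000,000 × 1.3331 × 1.0271666667 = SGD 13,693,158.83.
The quoted forward undervalues USD, so borrow USD, convert to SGD at spot, deposit the SGD at 6.52%, and buy USD forward at 1.3100 to cover the loan.
The gap between the two covered legs is SGD 205,071.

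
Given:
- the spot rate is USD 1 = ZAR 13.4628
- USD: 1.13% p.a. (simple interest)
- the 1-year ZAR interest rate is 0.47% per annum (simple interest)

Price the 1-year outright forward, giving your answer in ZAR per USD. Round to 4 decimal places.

13.3749

T = 1 year.
ZAR accumulates by 1 + 0.0047×1 = 1.004700.
Growth of 1 USD over T: 1 + 0.0113×1 = 1.011300.
CIP: F = S · (grow ZAR)/(grow USD) = 13.4628 × 1.004700/1.011300 = 13.374938 ZAR per USD.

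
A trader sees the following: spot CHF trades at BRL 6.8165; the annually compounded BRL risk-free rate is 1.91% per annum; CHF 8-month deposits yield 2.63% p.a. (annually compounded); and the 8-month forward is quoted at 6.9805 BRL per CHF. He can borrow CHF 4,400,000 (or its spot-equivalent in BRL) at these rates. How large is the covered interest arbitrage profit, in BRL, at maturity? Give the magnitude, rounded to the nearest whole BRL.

T = 8/12 years.
Invest the CHF and cover forward: 4,400,000 × 1.0174573637 × 6.9805 = BRL 31,250,388.96.
Convert at spot and invest in BRL: 4,400,000 × 6.8165 × 1.0126931392 = BRL 30,373,300.25.
The quoted forward overvalues CHF, so borrow BRL, buy CHF at spot, deposit the CHF at 2.63%, and sell the proceeds forward at 6.9805.
Profit = 31,250,388.96 − 30,373,300.25 = BRL 877,089.

BRL 877,089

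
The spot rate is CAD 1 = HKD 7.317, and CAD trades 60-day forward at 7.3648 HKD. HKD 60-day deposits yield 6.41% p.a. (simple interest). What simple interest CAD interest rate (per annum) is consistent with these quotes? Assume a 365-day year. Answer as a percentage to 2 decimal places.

2.42%

T = 60/365 years.
F/S = 7.3648/7.317 = 1.0065327 = (growth of HKD) / (growth of CAD).
HKD growth factor: 1 + 0.0641×60/365 = 1.010537.
Hence g_CAD = 1.0039783.
r = (1.0039783 − 1)/(60/365) = 0.024201 → 2.42%.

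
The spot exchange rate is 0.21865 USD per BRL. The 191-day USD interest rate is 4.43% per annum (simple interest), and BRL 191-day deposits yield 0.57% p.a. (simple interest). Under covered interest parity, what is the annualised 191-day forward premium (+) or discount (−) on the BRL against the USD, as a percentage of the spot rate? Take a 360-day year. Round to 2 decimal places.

T = 191/360 years.
No-arbitrage forward: 0.21865 × 1.0235036 / 1.0030242 = 0.22311432 USD/BRL.
Annualised premium = (F − S)/S × (1/T) = (0.22311432 − 0.21865)/0.21865 ÷ (191/360) = 3.85%.

+3.85%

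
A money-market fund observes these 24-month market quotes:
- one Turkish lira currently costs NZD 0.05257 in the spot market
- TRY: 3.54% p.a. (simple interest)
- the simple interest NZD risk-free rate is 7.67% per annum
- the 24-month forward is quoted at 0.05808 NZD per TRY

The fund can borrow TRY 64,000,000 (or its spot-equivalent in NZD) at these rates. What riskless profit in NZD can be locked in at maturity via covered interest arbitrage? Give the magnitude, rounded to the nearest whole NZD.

NZD 99,701

T = 2 years.
Route A — deposit TRY, sell forward: 64,000,000 × 1.070800 × 0.05808 = NZD 3,980,292.10.
Route B — convert at spot, deposit NZD: 64,000,000 × 0.05257 × 1.153400 = NZD 3,880,591.23.
The quoted forward overvalues TRY, so borrow NZD, buy TRY at spot, deposit the TRY at 3.54%, and sell the proceeds forward at 0.05808.
Arbitrage profit = |3,980,292.10 − 3,880,591.23| = NZD 99,701.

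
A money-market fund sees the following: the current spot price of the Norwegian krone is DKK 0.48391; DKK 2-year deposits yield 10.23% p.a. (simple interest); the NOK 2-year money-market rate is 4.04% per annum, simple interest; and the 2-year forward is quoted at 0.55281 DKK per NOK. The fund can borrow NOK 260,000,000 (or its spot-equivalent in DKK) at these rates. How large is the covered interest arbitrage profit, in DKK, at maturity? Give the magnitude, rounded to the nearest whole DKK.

T = 2 years.
Route A — deposit NOK, sell forward: 260,000,000 × 1.080800 × 0.55281 = DKK 155,344,032.48.
Route B — convert at spot, deposit DKK: 260,000,000 × 0.48391 × 1.204600 = DKK 151,558,676.36.
The quoted forward overvalues NOK, so borrow DKK, buy NOK at spot, deposit the NOK at 4.04%, and sell the proceeds forward at 0.55281.
Profit = 155,344,032.48 − 151,558,676.36 = DKK 3,785,356.

DKK 3,785,356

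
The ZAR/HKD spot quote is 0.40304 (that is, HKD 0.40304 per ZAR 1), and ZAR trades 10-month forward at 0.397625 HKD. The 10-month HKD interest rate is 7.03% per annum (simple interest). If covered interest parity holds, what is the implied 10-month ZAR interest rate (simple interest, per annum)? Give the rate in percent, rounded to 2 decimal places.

8.76%

T = 10/12 years.
CIP gives F = S · g_HKD/g_ZAR, so g_HKD/g_ZAR = 0.397625/0.40304 = 0.9865646.
HKD growth factor: 1 + 0.0703×10/12 = 1.0585833.
That pins the ZAR growth at 1.0729995.
r = (1.0729995 − 1)/(10/12) = 0.087599 → 8.76%.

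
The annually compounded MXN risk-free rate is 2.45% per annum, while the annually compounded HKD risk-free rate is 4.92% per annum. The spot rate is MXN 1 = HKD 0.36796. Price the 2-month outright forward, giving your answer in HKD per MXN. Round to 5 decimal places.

0.36942

T = 2/12 years.
Growth of 1 HKD over T: (1 + 0.0492)^(2/12) = 1.0080368.
MXN growth factor: (1 + 0.0245)^(2/12) = 1.0040423.
CIP: F = S · (grow HKD)/(grow MXN) = 0.36796 × 1.0080368/1.0040423 = 0.3694239 HKD per MXN.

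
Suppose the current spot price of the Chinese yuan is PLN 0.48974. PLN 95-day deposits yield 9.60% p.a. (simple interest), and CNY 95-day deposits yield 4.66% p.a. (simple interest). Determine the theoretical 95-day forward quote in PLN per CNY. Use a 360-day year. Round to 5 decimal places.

0.49605

T = 95/360 years.
PLN accumulates by 1 + 0.0960×95/360 = 1.0253333.
CNY growth factor: 1 + 0.0466×95/360 = 1.0122972.
CIP: F = S · (grow PLN)/(grow CNY) = 0.48974 × 1.0253333/1.0122972 = 0.4960467 PLN per CNY.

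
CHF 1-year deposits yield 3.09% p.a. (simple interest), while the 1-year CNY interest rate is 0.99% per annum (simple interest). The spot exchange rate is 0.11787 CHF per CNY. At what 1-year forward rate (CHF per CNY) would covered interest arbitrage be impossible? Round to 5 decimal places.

0.12032

T = 1 year.
CHF growth factor: 1 + 0.0309×1 = 1.030900.
Growth of 1 CNY over T: 1 + 0.0099×1 = 1.009900.
So F = 0.11787 × 1.030900 / 1.009900 = 0.1203210 (CHF/CNY).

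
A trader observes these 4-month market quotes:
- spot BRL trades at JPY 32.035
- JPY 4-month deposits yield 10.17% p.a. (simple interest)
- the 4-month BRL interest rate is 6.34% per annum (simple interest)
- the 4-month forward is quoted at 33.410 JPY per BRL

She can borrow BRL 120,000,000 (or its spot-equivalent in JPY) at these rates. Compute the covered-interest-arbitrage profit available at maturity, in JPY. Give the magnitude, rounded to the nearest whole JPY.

T = 4/12 years.
Route A — deposit BRL, sell forward: 120,000,000 × 1.021133333333 × 33.410 = JPY 4,093,927,760.00.
Route B — convert at spot, deposit JPY: 120,000,000 × 32.035 × 1.033900 = JPY 3,974,518,380.00.
The quoted forward overvalues BRL, so borrow JPY, buy BRL at spot, deposit the BRL at 6.34%, and sell the proceeds forward at 33.410.
Profit = 4,093,927,760.00 − 3,974,518,380.00 = JPY 119,409,380.

JPY 119,409,380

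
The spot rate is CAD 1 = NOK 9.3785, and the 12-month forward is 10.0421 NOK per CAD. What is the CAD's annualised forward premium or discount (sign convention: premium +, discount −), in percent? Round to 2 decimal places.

T = 1 year.
CAD trades forward at +7.07576% vs spot over the period.
Per annum: 0.0707576 / 1 = 0.070758 = 7.08%.

+7.08%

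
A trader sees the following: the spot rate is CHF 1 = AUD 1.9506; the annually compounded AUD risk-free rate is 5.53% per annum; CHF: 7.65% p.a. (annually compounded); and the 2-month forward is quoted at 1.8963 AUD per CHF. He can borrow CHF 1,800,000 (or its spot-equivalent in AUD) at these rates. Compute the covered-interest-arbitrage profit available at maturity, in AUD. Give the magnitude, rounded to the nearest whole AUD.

T = 2/12 years.
Keep in CHF, deliver into the forward: 1,800,000·1.012361621·1.8963 = AUD 3,455,534.42.
Swap to AUD now, deposit: 1,800,000·1.9506·1.009011206 = AUD 3,542,719.07.
The quoted forward undervalues CHF, so borrow CHF, convert to AUD at spot, deposit the AUD at 5.53%, and buy CHF forward at 1.8963 to cover the loan.
Arbitrage profit = |3,455,534.42 − 3,542,719.07| = AUD 87,185.

AUD 87,185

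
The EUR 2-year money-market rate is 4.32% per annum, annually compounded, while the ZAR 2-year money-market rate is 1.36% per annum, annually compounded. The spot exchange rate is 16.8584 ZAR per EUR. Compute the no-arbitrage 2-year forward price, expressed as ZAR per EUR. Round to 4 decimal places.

T = 2 years.
ZAR accumulates by (1 + 0.0136)^2 = 1.02738496.
EUR growth factor: (1 + 0.0432)^2 = 1.08826624.
Forward (ZAR per EUR) = 16.8584 × 1.02738496 / 1.08826624 = 15.915284.

15.9153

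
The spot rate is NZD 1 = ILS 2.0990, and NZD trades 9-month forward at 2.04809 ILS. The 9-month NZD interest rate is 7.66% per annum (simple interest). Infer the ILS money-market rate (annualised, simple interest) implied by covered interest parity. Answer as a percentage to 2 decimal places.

4.24%

T = 9/12 years.
F/S = 2.04809/2.099 = 0.9757456 = (growth of ILS) / (growth of NZD).
NZD growth factor: 1 + 0.0766×9/12 = 1.057450.
Hence g_ILS = 1.0318022.
(1.0318022 − 1)/T = 0.042403, i.e. 4.24%.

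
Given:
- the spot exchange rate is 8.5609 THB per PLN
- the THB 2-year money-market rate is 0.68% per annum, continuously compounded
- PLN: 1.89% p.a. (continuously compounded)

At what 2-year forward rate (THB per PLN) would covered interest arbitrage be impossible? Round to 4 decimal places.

T = 2 years.
THB growth factor: e^(0.0068×2) = 1.0136929.
PLN accumulates by e^(0.0189×2) = 1.0385235.
So F = 8.5609 × 1.0136929 / 1.0385235 = 8.356213 (THB/PLN).

8.3562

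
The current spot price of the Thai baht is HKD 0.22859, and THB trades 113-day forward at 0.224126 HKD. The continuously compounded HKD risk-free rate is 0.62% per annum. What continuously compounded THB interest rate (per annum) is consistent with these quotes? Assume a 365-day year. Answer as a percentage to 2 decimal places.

T = 113/365 years.
CIP gives F = S · g_HKD/g_THB, so g_HKD/g_THB = 0.224126/0.22859 = 0.9804716.
HKD growth factor: e^(0.0062×113/365) = 1.0019213.
That pins the THB growth at 1.0218769.
r = ln(1.0218769)/(113/365) = 0.069902 → 6.99%.

6.99%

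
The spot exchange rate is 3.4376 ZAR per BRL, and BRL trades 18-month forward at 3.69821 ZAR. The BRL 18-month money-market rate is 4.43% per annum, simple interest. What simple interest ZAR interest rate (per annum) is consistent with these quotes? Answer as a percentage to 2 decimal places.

9.82%

T = 18/12 years.
By CIP, F/S equals the ZAR-to-BRL growth ratio: 3.69821/3.4376 = 1.0758116.
The BRL side grows by 1 + 0.0443×18/12 = 1.066450.
That pins the ZAR growth at 1.1472993.
(1.1472993 − 1)/T = 0.098200, i.e. 9.82%.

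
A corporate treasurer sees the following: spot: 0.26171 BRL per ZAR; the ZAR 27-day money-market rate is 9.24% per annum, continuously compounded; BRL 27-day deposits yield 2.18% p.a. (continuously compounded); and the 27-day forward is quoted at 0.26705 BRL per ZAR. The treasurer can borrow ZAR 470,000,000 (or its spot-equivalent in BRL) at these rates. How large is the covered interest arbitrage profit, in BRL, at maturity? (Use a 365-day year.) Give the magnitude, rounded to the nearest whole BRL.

T = 27/365 years.
Invest the ZAR and cover forward: 470,000,000 × 1.00685848089 × 0.26705 = BRL 126,374,331.94.
Convert at spot and invest in BRL: 470,000,000 × 0.26171 × 1.00161390368 = BRL 123,202,216.12.
The quoted forward overvalues ZAR, so borrow BRL, buy ZAR at spot, deposit the ZAR at 9.24%, and sell the proceeds forward at 0.26705.
The gap between the two covered legs is BRL 3,172,116.

BRL 3,172,116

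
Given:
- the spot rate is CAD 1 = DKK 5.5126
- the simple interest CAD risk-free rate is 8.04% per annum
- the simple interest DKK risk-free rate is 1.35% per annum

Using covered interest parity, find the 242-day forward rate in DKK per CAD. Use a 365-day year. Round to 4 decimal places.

T = 242/365 years.
DKK accumulates by 1 + 0.0135×242/365 = 1.0089507.
CAD growth factor: 1 + 0.0804×242/365 = 1.0533063.
CIP: F = S · (grow DKK)/(grow CAD) = 5.5126 × 1.0089507/1.0533063 = 5.280460 DKK per CAD.

5.2805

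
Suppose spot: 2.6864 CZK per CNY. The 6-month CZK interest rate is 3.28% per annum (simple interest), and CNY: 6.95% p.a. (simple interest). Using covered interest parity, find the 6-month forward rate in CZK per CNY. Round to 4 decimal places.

T = 6/12 years.
CZK accumulates by 1 + 0.0328×6/12 = 1.016400.
Growth of 1 CNY over T: 1 + 0.0695×6/12 = 1.034750.
So F = 2.6864 × 1.016400 / 1.034750 = 2.638760 (CZK/CNY).

2.6388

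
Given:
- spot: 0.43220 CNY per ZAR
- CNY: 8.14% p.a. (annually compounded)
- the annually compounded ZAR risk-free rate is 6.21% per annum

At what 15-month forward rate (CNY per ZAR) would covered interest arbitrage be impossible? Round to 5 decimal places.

0.44204

T = 15/12 years.
Growth of 1 CNY over T: (1 + 0.0814)^(15/12) = 1.102765.
ZAR growth factor: (1 + 0.0621)^(15/12) = 1.0782185.
So F = 0.4322 × 1.102765 / 1.0782185 = 0.4420394 (CNY/ZAR).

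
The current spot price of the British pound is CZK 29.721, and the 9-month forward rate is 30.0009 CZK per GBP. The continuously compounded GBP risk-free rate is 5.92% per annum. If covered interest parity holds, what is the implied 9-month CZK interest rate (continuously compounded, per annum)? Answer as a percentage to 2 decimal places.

7.17%

T = 9/12 years.
CIP gives F = S · g_CZK/g_GBP, so g_CZK/g_GBP = 30.0009/29.721 = 1.0094176.
The GBP side grows by e^(0.0592×9/12) = 1.0454004.
Hence g_CZK = 1.0552456.
r = ln(1.0552456)/(9/12) = 0.071698 → 7.17%.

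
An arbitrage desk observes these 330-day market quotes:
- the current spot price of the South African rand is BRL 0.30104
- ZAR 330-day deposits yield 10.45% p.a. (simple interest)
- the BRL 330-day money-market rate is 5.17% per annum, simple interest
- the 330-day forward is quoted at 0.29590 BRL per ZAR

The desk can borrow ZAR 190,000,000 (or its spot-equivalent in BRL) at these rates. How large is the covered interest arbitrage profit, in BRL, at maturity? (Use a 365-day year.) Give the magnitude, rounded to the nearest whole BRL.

BRL 1,661,572

T = 330/365 years.
Invest the ZAR and cover forward: 190,000,000 × 1.0944794521 × 0.29590 = BRL 61,532,729.28.
Convert at spot and invest in BRL: 190,000,000 × 0.30104 × 1.0467424658 = BRL 59,871,156.86.
The quoted forward overvalues ZAR, so borrow BRL, buy ZAR at spot, deposit the ZAR at 10.45%, and sell the proceeds forward at 0.29590.
Arbitrage profit = |61,532,729.28 − 59,871,156.86| = BRL 1,661,572.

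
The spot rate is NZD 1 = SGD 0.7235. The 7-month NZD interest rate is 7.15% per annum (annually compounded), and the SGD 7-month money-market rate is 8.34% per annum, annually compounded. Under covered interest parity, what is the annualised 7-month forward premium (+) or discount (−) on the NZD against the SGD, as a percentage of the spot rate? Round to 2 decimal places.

+1.11%

T = 7/12 years.
F = S · g_SGD/g_NZD = 0.7235 × 1.0478364/1.0411072 = 0.7281763.
(F − S)/S ÷ T = (0.7281763 − 0.7235)/0.7235/(7/12) = 0.011080 → 1.11%.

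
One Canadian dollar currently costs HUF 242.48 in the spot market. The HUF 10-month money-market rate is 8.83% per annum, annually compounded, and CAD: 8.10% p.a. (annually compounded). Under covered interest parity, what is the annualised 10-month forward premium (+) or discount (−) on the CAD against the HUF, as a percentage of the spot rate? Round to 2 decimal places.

T = 10/12 years.
CIP forward (HUF per CAD) = 242.48 × 1.0730596/1.0670581 = 243.84379.
(F − S)/S ÷ T = (243.84379 − 242.48)/242.48/(10/12) = 0.006749 → 0.67%.

+0.67%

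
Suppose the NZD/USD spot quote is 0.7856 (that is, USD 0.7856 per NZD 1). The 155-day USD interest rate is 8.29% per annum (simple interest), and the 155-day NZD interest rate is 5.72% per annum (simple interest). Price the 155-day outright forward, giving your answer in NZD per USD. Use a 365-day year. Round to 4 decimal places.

T = 155/365 years.
USD accumulates by 1 + 0.0829×155/365 = 1.0352041.
NZD growth factor: 1 + 0.0572×155/365 = 1.0242904.
CIP: F = S · (grow USD)/(grow NZD) = 0.7856 × 1.0352041/1.0242904 = 0.7939705 USD per NZD.
Invert for NZD per USD: 1 / 0.7939705 = 1.2595.

1.2595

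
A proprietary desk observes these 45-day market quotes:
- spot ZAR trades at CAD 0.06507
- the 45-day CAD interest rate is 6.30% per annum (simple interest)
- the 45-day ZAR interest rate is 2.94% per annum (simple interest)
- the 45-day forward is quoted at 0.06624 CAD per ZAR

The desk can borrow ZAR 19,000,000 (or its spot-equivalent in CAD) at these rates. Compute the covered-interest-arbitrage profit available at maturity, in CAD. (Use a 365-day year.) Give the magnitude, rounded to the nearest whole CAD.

CAD 17,189

T = 45/365 years.
Keep in ZAR, deliver into the forward: 19,000,000·1.003624658·0.06624 = CAD 1,263,121.85.
Swap to CAD now, deposit: 19,000,000·0.06507·1.007767123 = CAD 1,245,932.73.
The quoted forward overvalues ZAR, so borrow CAD, buy ZAR at spot, deposit the ZAR at 2.94%, and sell the proceeds forward at 0.06624.
Arbitrage profit = |1,263,121.85 − 1,245,932.73| = CAD 17,189.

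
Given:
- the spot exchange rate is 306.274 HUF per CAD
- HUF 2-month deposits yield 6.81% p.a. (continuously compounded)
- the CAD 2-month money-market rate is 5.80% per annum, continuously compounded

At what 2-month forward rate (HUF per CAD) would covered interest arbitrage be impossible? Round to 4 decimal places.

T = 2/12 years.
HUF accumulates by e^(0.0681×2/12) = 1.011414656.
Growth of 1 CAD over T: e^(0.0580×2/12) = 1.00971354.
CIP: F = S · (grow HUF)/(grow CAD) = 306.274 × 1.011414656/1.00971354 = 306.789995 HUF per CAD.

306.7900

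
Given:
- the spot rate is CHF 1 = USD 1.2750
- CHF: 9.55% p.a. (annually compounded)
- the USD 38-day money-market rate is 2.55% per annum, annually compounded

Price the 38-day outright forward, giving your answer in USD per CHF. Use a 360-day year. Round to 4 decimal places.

1.2661

T = 38/360 years.
Growth of 1 USD over T: (1 + 0.0255)^(38/360) = 1.0026615.
CHF growth factor: (1 + 0.0955)^(38/360) = 1.0096743.
So F = 1.275 × 1.0026615 / 1.0096743 = 1.266144 (USD/CHF).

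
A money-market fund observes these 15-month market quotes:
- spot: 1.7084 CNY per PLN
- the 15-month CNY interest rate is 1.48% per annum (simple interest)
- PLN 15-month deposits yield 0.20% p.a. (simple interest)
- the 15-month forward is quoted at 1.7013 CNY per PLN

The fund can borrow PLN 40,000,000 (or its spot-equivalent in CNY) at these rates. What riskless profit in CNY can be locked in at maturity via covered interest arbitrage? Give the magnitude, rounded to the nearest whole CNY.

CNY 1,378,086

T = 15/12 years.
Route A — deposit PLN, sell forward: 40,000,000 × 1.002500 × 1.7013 = CNY 68,222,130.00.
Route B — convert at spot, deposit CNY: 40,000,000 × 1.7084 × 1.018500 = CNY 69,600,216.00.
The quoted forward undervalues PLN, so borrow PLN, convert to CNY at spot, deposit the CNY at 1.48%, and buy PLN forward at 1.7013 to cover the loan.
Profit = 69,600,216.00 − 68,222,130.00 = CNY 1,378,086.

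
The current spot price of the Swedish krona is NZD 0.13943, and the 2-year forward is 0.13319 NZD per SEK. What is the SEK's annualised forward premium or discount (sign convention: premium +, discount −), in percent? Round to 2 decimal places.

-2.24%

T = 2 years.
(F − S)/S = (0.13319 − 0.13943)/0.13943 = -0.0447536.
×(1/T) gives -2.24% p.a.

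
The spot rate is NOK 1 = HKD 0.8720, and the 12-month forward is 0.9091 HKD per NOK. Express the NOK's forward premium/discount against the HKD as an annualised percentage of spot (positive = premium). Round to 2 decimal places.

T = 1 year.
Period premium: (0.9091 − 0.872)/0.872 = 0.0425459.
Per annum: 0.0425459 / 1 = 0.042546 = 4.25%.

+4.25%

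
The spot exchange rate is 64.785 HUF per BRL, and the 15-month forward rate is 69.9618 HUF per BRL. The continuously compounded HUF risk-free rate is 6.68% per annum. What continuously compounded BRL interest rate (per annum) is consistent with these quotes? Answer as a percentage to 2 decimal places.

T = 15/12 years.
CIP gives F = S · g_HUF/g_BRL, so g_HUF/g_BRL = 69.9618/64.785 = 1.0799074.
HUF growth factor: e^(0.0668×15/12) = 1.0870852.
So the BRL growth factor = 1.0066467.
Take logs: ln 1.0066467 / (15/12) = 0.005300, so 0.53%.

0.53%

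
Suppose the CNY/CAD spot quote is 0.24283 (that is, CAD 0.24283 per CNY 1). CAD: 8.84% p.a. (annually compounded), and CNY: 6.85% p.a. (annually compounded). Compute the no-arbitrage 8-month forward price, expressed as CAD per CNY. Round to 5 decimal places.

T = 8/12 years.
Growth of 1 CAD over T: (1 + 0.0884)^(8/12) = 1.0580975.
Growth of 1 CNY over T: (1 + 0.0685)^(8/12) = 1.0451606.
Forward (CAD per CNY) = 0.24283 × 1.0580975 / 1.0451606 = 0.2458357.

0.24584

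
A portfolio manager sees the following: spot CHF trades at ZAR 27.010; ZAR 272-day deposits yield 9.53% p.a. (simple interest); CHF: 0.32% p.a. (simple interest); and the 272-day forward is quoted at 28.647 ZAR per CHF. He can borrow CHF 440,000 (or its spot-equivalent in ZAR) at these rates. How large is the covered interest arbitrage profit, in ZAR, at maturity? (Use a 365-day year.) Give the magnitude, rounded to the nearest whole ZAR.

ZAR 93,669

T = 272/365 years.
Route A — deposit CHF, sell forward: 440,000 × 1.0023846575 × 28.647 = ZAR 12,634,737.84.
Route B — convert at spot, deposit ZAR: 440,000 × 27.010 × 1.0710180822 = ZAR 12,728,407.30.
The quoted forward undervalues CHF, so borrow CHF, convert to ZAR at spot, deposit the ZAR at 9.53%, and buy CHF forward at 28.647 to cover the loan.
The gap between the two covered legs is ZAR 93,669.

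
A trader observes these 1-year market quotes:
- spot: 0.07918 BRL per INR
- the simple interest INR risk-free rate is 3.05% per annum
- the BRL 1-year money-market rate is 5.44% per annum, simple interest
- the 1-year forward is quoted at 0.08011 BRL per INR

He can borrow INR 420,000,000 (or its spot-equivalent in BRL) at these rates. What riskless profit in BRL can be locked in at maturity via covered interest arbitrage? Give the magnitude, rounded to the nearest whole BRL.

T = 1 year.
Keep in INR, deliver into the forward: 420,000,000·1.030500·0.08011 = BRL 34,672,409.10.
Swap to BRL now, deposit: 420,000,000·0.07918·1.054400 = BRL 35,064,704.64.
The quoted forward undervalues INR, so borrow INR, convert to BRL at spot, deposit the BRL at 5.44%, and buy INR forward at 0.08011 to cover the loan.
Profit = 35,064,704.64 − 34,672,409.10 = BRL 392,296.

BRL 392,296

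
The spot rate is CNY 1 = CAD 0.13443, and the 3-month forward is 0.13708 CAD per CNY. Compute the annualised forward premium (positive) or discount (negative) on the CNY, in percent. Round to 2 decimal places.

+7.89%

T = 3/12 years.
CNY trades forward at +1.97129% vs spot over the period.
×(1/T) gives 7.89% p.a.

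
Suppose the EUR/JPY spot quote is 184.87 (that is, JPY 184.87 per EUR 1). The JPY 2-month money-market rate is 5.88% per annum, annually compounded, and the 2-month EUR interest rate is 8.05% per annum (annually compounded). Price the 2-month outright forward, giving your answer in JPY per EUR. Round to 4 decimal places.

184.2460

T = 2/12 years.
Growth of 1 JPY over T: (1 + 0.0588)^(2/12) = 1.009568184.
Growth of 1 EUR over T: (1 + 0.0805)^(2/12) = 1.012987598.
So F = 184.87 × 1.009568184 / 1.012987598 = 184.245958 (JPY/EUR).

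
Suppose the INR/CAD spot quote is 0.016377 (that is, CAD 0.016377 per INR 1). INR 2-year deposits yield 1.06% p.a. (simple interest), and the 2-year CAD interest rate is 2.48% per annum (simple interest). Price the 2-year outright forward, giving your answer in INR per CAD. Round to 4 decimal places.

T = 2 years.
Growth of 1 CAD over T: 1 + 0.0248×2 = 1.049600.
INR accumulates by 1 + 0.0106×2 = 1.021200.
CIP: F = S · (grow CAD)/(grow INR) = 0.016377 × 1.049600/1.021200 = 0.016832451 CAD per INR.
Quoted the other way: 1/0.016832451 = 59.4091 INR per CAD.

59.4091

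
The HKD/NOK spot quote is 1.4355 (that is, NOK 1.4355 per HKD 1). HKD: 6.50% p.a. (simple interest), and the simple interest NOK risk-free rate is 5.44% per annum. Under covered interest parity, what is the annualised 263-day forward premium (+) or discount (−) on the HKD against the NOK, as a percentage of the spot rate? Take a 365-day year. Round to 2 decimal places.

T = 263/365 years.
F = S · g_NOK/g_HKD = 1.4355 × 1.0391978/1.0468356 = 1.4250265.
(F − S)/S ÷ T = (1.4250265 − 1.4355)/1.4355/(263/365) = -0.010126 → -1.01%.

-1.01%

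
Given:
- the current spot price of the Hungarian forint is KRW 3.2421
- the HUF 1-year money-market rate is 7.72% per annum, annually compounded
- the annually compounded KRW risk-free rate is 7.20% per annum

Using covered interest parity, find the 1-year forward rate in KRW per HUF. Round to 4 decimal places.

3.2264

T = 1 year.
KRW accumulates by (1 + 0.0720)^1 = 1.072000.
HUF growth factor: (1 + 0.0772)^1 = 1.077200.
So F = 3.2421 × 1.072000 / 1.077200 = 3.226449 (KRW/HUF).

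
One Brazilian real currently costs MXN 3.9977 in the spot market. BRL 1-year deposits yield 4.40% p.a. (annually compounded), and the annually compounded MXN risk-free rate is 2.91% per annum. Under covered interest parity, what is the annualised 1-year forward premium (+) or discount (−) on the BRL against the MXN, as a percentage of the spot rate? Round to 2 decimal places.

-1.43%

T = 1 year.
No-arbitrage forward: 3.9977 × 1.029100 / 1.044000 = 3.9406447 MXN/BRL.
(F − S)/S ÷ T = (3.9406447 − 3.9977)/3.9977/1 = -0.014272 → -1.43%.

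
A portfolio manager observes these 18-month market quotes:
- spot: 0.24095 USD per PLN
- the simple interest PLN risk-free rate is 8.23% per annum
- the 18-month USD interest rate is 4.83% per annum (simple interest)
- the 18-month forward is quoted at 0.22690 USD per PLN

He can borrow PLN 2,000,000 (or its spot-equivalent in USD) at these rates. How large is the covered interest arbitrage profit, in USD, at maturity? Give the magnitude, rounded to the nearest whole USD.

T = 18/12 years.
Keep in PLN, deliver into the forward: 2,000,000·1.123450·0.22690 = USD 509,821.61.
Swap to USD now, deposit: 2,000,000·0.24095·1.072450 = USD 516,813.66.
The quoted forward undervalues PLN, so borrow PLN, convert to USD at spot, deposit the USD at 4.83%, and buy PLN forward at 0.22690 to cover the loan.
The gap between the two covered legs is USD 6,992.

USD 6,992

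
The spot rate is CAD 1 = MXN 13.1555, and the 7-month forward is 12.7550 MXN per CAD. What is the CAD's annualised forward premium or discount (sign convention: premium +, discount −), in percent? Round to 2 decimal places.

T = 7/12 years.
CAD trades forward at -3.04435% vs spot over the period.
Annualise by dividing by T: -0.0304435 / (7/12) = -0.052189 → -5.22%.

-5.22%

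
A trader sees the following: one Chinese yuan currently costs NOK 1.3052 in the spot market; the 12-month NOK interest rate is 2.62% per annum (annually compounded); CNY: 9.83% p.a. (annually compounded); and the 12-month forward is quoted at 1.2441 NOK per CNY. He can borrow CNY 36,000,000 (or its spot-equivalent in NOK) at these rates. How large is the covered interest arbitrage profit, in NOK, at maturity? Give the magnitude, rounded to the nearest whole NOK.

T = 1 year.
Invest the CNY and cover forward: 36,000,000 × 1.098300 × 1.2441 = NOK 49,190,221.08.
Convert at spot and invest in NOK: 36,000,000 × 1.3052 × 1.026200 = NOK 48,218,264.64.
The quoted forward overvalues CNY, so borrow NOK, buy CNY at spot, deposit the CNY at 9.83%, and sell the proceeds forward at 1.2441.
Profit = 49,190,221.08 − 48,218,264.64 = NOK 971,956.

NOK 971,956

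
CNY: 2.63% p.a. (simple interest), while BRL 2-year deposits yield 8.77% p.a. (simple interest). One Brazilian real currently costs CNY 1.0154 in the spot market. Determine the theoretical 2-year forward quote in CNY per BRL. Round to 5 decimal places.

0.90932

T = 2 years.
Growth of 1 CNY over T: 1 + 0.0263×2 = 1.052600.
Growth of 1 BRL over T: 1 + 0.0877×2 = 1.175400.
So F = 1.0154 × 1.052600 / 1.175400 = 0.9093160 (CNY/BRL).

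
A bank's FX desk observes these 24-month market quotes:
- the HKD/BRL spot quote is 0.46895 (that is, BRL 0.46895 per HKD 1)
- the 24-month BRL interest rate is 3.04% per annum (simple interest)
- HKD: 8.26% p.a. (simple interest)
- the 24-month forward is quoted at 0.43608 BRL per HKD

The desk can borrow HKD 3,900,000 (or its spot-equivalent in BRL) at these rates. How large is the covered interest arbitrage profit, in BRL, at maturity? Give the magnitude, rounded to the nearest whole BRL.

BRL 41,567

T = 2 years.
Invest the HKD and cover forward: 3,900,000 × 1.165200 × 0.43608 = BRL 1,981,669.62.
Convert at spot and invest in BRL: 3,900,000 × 0.46895 × 1.060800 = BRL 1,940,102.42.
The quoted forward overvalues HKD, so borrow BRL, buy HKD at spot, deposit the HKD at 8.26%, and sell the proceeds forward at 0.43608.
The gap between the two covered legs is BRL 41,567.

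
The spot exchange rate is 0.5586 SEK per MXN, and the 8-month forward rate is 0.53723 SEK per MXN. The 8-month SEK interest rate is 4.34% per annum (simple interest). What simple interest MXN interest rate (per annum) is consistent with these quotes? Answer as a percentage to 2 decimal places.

T = 8/12 years.
CIP gives F = S · g_SEK/g_MXN, so g_SEK/g_MXN = 0.53723/0.5586 = 0.9617436.
The SEK side grows by 1 + 0.0434×8/12 = 1.0289333.
That pins the MXN growth at 1.0698624.
(1.0698624 − 1)/T = 0.104794, i.e. 10.48%.

10.48%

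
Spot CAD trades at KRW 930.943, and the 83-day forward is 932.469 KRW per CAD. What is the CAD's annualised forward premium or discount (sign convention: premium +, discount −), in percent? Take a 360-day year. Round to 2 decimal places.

+0.71%

T = 83/360 years.
(F − S)/S = (932.469 − 930.943)/930.943 = 0.0016392.
×(1/T) gives 0.71% p.a.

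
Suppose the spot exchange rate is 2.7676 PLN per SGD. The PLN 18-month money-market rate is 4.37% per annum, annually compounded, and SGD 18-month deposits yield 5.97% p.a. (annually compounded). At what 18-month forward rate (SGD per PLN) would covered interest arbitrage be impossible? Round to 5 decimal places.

T = 18/12 years.
PLN growth factor: (1 + 0.0437)^(18/12) = 1.066261.
SGD growth factor: (1 + 0.0597)^(18/12) = 1.0908735.
CIP: F = S · (grow PLN)/(grow SGD) = 2.7676 × 1.066261/1.0908735 = 2.705157 PLN per SGD.
Invert for SGD per PLN: 1 / 2.705157 = 0.36966.

0.36966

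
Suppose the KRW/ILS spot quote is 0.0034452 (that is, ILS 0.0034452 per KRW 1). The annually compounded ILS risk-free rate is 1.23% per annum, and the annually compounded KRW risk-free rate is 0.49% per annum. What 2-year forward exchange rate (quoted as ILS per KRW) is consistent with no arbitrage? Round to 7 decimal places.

T = 2 years.
ILS growth factor: (1 + 0.0123)^2 = 1.0247513.
KRW growth factor: (1 + 0.0049)^2 = 1.009824.
CIP: F = S · (grow ILS)/(grow KRW) = 0.0034452 × 1.0247513/1.009824 = 0.003496127 ILS per KRW.

0.0034961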